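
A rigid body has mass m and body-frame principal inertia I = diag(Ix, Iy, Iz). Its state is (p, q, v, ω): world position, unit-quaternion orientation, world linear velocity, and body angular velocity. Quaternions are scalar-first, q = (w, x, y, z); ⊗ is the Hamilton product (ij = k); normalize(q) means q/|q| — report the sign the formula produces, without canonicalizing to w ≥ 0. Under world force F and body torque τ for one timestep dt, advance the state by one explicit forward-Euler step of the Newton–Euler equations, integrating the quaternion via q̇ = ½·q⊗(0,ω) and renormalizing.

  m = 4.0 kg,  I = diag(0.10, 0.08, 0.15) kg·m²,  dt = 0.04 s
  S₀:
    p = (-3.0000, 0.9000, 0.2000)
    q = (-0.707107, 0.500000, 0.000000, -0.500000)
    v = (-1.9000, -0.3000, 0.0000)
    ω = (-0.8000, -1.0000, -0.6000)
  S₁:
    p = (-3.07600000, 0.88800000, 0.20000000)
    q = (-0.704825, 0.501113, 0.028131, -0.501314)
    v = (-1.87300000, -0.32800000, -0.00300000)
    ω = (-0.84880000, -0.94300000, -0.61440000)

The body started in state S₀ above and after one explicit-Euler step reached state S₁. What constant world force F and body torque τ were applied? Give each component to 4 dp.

rate change Δω = (-0.04880000, 0.05700000, -0.01440000)
τ = I·(Δω/dt) + ω₀×(Iω₀) = (-0.0800, 0.0900, -0.0700)
velocity change Δv = (0.02700000, -0.02800000, -0.00300000)
m·(v₁−v₀)/dt = (2.7000, -2.8000, -0.3000)

F = (2.7000, -2.8000, -0.3000)
τ = (-0.0800, 0.0900, -0.0700)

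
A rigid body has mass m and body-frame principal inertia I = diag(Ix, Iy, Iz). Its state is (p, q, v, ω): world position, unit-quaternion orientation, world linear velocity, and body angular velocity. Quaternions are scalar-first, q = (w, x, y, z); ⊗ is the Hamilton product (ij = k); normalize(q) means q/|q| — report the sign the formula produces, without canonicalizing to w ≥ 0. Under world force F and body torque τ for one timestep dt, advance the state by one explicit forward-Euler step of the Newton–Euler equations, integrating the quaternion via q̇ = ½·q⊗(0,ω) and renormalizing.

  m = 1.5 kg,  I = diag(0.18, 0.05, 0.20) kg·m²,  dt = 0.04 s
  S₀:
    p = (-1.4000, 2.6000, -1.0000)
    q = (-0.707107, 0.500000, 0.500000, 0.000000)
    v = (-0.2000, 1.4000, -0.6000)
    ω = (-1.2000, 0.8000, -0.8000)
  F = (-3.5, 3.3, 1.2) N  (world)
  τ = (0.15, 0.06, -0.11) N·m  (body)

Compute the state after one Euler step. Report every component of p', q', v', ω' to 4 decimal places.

a = F/m = (-2.3333, 2.2000, 0.8000)
p + v·dt = (-1.4080, 2.6560, -1.0240)
v' = v + a·dt = (-0.2933, 1.4880, -0.5680)
angular accel α = (1.3667, 1.5840, -1.1740)
ω' = ω + α·dt = (-1.1453, 0.8634, -0.8470)
2q̇ = q⊗(0,ω) = (0.2000000, 0.4485284, -0.1656856, 1.5656856)
q' = normalize(q + ½dt·q⊗(0,ω)) = (-0.7027, 0.5087, 0.4964, 0.0313)

p' = (-1.4080, 2.6560, -1.0240)
q' = (-0.7027, 0.5087, 0.4964, 0.0313)
v' = (-0.2933, 1.4880, -0.5680)
ω' = (-1.1453, 0.8634, -0.8470)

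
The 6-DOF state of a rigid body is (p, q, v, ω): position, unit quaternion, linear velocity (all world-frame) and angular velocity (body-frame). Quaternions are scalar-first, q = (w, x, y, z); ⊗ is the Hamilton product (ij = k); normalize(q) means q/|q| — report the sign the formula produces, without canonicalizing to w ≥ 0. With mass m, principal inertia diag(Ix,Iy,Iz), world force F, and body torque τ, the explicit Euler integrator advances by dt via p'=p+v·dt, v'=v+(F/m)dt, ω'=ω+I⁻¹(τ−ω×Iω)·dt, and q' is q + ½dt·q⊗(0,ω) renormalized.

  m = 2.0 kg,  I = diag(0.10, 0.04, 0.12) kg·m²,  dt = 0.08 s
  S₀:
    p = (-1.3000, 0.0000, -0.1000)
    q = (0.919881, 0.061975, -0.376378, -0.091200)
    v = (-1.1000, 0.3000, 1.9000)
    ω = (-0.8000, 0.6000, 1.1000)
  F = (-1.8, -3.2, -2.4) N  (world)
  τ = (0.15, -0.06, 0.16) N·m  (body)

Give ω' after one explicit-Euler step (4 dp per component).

ω' = (-0.7222, 0.4448, 1.1875)

(τ − ω×Iω)/I = (0.9720, -1.9400, 1.0933)
ω' = ω + α·dt = (-0.7222, 0.4448, 1.1875)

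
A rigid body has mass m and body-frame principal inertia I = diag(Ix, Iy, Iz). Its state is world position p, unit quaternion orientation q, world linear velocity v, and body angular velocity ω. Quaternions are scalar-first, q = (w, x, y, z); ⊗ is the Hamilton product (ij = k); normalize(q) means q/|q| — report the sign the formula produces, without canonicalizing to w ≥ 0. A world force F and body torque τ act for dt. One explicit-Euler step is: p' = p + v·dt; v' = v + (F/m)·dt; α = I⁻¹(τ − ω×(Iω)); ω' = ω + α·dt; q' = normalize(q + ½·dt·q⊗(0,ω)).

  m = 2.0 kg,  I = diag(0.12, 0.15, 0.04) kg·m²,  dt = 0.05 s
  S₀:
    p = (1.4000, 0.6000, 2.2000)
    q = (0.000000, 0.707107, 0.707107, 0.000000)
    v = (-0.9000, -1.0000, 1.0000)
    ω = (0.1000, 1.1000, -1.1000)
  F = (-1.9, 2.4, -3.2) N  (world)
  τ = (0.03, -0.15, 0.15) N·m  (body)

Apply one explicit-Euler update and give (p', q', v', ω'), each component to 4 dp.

p' = (1.3550, 0.5500, 2.2500)
q' = (-0.0212, 0.6871, 0.7260, 0.0177)
v' = (-0.9475, -0.9400, 0.9200)
ω' = (0.0570, 1.0529, -0.9166)

linear accel F/m = (-0.9500, 1.2000, -1.6000)
p' = p + v·dt = (1.3550, 0.5500, 2.2500)
v' = v + a·dt = (-0.9475, -0.9400, 0.9200)
angular accel α = (-0.8592, -0.9413, 3.6675)
new body rate ω' = (0.0570, 1.0529, -0.9166)
2q̇ = q⊗(0,ω) = (-0.8485284, -0.7778177, 0.7778177, 0.7071070)
q + ½dt·q⊗(0,ω), renormalized = (-0.0212, 0.6871, 0.7260, 0.0177)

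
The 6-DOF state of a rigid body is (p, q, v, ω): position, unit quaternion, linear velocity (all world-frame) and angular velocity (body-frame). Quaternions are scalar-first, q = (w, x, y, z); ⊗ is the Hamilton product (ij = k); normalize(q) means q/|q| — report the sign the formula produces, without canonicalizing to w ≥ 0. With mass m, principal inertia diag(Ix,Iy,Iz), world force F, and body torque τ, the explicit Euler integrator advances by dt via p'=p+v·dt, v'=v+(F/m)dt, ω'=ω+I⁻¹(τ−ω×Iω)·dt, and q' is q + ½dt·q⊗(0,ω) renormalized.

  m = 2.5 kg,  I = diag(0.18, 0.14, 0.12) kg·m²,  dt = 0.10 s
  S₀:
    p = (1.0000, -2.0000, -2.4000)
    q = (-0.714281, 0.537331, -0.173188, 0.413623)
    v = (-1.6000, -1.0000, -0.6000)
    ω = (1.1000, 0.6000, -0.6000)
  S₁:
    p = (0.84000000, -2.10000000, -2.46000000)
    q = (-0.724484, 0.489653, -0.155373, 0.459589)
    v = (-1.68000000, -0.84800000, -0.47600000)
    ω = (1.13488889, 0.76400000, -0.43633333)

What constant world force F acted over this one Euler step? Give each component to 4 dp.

Δv = v₁−v₀ = (-0.08000000, 0.15200000, 0.12400000)
m·(v₁−v₀)/dt = (-2.0000, 3.8000, 3.1000)

F = (-2.0000, 3.8000, 3.1000)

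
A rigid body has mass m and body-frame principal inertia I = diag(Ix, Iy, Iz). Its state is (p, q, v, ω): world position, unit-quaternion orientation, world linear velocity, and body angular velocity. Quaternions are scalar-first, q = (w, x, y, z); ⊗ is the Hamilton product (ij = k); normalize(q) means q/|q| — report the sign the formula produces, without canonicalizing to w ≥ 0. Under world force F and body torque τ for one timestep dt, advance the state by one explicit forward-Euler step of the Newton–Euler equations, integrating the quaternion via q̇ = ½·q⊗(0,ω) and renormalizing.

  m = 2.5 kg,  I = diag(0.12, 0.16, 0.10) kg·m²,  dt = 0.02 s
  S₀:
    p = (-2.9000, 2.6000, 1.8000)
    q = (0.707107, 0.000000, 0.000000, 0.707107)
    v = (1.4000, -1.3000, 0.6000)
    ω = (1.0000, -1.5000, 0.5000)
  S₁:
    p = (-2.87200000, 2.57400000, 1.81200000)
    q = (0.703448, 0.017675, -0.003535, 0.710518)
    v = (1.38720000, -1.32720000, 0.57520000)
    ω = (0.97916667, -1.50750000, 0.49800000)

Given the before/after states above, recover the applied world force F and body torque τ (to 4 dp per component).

Δω = ω₁−ω₀ = (-0.02083333, -0.00750000, -0.00200000)
ω₀×(Iω₀) = (0.0450, 0.0100, -0.0600)
I·α + gyro = (-0.0800, -0.0500, -0.0700)
velocity change Δv = (-0.01280000, -0.02720000, -0.02480000)
F = m·Δv/dt = (-1.6000, -3.4000, -3.1000)

F = (-1.6000, -3.4000, -3.1000)
τ = (-0.0800, -0.0500, -0.0700)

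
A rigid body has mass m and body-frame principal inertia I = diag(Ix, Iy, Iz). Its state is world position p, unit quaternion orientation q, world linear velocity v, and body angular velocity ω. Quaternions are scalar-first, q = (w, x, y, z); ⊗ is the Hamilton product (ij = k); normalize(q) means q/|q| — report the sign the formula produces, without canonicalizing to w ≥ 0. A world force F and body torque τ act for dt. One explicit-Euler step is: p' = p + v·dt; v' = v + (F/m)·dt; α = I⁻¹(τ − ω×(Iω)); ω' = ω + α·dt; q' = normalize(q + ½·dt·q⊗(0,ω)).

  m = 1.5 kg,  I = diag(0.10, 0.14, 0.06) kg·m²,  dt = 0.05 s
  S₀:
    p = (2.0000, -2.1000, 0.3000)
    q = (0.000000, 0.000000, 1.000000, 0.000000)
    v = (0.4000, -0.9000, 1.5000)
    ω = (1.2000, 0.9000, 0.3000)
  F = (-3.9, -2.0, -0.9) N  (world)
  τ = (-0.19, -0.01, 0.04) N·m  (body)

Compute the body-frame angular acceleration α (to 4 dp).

α = (-1.6840, -0.1743, -0.0533)

precession coupling ω×(Iω) = (-0.0216, 0.0144, 0.0432)
α = I⁻¹(τ − ω×Iω) = (-1.6840, -0.1743, -0.0533)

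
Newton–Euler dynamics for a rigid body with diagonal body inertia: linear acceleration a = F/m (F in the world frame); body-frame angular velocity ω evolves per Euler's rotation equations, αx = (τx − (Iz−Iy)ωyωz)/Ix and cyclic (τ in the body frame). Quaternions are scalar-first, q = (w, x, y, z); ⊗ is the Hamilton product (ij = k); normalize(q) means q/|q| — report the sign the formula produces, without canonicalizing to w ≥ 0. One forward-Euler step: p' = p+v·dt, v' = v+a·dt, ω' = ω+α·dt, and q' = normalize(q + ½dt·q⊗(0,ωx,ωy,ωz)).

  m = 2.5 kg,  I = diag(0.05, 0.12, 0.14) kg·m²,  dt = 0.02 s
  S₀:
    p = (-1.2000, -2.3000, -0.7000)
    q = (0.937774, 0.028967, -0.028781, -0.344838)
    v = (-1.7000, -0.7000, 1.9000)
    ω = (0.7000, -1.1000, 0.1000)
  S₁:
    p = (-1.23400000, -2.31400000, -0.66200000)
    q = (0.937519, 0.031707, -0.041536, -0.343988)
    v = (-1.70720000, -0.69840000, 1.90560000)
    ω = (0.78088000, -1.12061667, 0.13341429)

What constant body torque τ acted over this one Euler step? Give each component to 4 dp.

τ = (0.2000, -0.1300, 0.1800)

ω₁ − ω₀ = (0.08088000, -0.02061667, 0.03341429)
ω₀×(Iω₀) = (-0.0022, -0.0063, -0.0539)
I·α + gyro = (0.2000, -0.1300, 0.1800)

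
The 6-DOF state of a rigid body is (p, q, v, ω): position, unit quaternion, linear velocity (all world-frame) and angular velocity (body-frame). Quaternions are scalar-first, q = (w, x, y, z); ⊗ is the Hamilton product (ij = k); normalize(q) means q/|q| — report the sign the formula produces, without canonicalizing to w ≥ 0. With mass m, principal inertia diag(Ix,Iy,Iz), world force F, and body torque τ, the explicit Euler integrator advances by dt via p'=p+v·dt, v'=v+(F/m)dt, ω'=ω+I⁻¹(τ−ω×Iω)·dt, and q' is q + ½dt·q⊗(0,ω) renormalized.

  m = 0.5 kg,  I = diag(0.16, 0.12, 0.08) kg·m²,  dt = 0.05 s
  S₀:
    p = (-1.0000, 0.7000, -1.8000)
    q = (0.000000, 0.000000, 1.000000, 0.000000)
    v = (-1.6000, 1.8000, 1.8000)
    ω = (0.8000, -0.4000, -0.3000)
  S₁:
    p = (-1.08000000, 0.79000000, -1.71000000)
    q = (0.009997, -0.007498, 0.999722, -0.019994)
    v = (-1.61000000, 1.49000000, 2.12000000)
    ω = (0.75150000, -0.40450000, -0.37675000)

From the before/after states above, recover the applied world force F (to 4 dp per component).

F = (-0.1000, -3.1000, 3.2000)

v₁ − v₀ = (-0.01000000, -0.31000000, 0.32000000)
m·(v₁−v₀)/dt = (-0.1000, -3.1000, 3.2000)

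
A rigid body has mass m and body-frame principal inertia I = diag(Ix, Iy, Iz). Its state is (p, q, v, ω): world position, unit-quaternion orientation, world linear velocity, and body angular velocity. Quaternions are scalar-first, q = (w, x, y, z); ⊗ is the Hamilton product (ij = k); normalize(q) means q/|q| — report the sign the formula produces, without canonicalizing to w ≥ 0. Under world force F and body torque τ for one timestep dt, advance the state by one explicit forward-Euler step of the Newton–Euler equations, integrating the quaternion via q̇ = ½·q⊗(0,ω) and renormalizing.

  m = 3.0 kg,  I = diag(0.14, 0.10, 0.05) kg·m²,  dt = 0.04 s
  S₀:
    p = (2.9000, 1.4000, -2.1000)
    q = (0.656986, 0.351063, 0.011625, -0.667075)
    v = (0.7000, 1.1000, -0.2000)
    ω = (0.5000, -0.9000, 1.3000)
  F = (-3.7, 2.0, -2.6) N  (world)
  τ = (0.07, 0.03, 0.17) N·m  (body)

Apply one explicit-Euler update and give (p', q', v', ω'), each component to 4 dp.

p' = (2.9280, 1.4440, -2.1080)
q' = (0.6707, 0.3457, -0.0160, -0.6561)
v' = (0.6507, 1.1267, -0.2347)
ω' = (0.5033, -0.9114, 1.4216)

a = F/m = (-1.2333, 0.6667, -0.8667)
new position p' = (2.9280, 1.4440, -2.1080)
new velocity v' = (0.6507, 1.1267, -0.2347)
gyro term ω×Iω = (0.0585, 0.0585, 0.0180)
α = I⁻¹(τ − ω×Iω) = (0.0821, -0.2850, 3.0400)
new body rate ω' = (0.5033, -0.9114, 1.4216)
q⊗(0,ω) = (0.7021285, -0.2567620, -1.3812068, 0.5323126)
q + ½dt·q⊗(0,ω), renormalized = (0.6707, 0.3457, -0.0160, -0.6561)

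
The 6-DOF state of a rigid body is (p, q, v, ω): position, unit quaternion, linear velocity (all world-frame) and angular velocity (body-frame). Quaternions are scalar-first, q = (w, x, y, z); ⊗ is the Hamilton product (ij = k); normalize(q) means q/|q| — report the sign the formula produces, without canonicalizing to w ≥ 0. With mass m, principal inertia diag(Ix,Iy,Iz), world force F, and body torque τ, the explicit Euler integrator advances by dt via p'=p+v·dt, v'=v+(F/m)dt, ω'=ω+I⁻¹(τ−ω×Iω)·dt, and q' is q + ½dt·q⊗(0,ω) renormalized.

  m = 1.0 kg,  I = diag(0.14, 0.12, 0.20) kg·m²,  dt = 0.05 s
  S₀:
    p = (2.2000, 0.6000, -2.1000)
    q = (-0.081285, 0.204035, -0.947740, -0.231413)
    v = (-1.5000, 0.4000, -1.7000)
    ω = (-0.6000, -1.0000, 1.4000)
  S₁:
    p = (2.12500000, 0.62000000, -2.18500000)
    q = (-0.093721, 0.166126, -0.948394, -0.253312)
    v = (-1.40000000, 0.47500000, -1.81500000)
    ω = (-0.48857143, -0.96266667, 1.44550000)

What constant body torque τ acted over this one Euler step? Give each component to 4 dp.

Δω = ω₁−ω₀ = (0.11142857, 0.03733333, 0.04550000)
precession coupling = (-0.1120, 0.0504, -0.0120)
I·α + gyro = (0.2000, 0.1400, 0.1700)

τ = (0.2000, 0.1400, 0.1700)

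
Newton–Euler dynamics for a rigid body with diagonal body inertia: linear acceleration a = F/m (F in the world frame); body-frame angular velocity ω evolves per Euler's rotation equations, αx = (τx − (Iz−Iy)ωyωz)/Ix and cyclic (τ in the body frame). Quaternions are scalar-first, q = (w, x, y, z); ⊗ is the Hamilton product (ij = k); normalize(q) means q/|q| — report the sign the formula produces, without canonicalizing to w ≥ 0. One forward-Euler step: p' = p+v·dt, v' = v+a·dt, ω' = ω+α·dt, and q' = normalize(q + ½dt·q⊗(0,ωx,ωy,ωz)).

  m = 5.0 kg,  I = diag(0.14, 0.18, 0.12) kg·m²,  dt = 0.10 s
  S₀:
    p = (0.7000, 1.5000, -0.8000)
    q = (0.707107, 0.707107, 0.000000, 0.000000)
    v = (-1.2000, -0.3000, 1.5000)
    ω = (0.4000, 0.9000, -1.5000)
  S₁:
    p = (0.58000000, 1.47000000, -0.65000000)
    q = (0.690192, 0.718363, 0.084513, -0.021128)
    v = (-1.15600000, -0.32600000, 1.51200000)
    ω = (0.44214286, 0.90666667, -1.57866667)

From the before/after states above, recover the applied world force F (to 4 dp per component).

F = (2.2000, -1.3000, 0.6000)

Δv = v₁−v₀ = (0.04400000, -0.02600000, 0.01200000)
m·(v₁−v₀)/dt = (2.2000, -1.3000, 0.6000)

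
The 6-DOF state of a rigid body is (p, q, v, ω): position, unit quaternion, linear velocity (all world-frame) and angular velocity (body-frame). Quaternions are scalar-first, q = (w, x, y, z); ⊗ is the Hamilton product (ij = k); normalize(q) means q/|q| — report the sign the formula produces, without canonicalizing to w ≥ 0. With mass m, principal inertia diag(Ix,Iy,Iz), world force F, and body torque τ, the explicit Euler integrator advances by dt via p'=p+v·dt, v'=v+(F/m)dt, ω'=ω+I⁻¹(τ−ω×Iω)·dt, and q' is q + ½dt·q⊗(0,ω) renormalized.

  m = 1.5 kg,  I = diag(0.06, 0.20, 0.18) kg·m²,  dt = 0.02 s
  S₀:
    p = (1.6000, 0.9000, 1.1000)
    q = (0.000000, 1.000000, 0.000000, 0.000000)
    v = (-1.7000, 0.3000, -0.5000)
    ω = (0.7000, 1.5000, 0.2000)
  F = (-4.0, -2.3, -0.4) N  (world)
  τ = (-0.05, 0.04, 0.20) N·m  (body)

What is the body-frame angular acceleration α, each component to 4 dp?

α = (-0.7333, 0.2840, 0.2944)

precession coupling ω×(Iω) = (-0.0060, -0.0168, 0.1470)
(τ − ω×Iω)/I = (-0.7333, 0.2840, 0.2944)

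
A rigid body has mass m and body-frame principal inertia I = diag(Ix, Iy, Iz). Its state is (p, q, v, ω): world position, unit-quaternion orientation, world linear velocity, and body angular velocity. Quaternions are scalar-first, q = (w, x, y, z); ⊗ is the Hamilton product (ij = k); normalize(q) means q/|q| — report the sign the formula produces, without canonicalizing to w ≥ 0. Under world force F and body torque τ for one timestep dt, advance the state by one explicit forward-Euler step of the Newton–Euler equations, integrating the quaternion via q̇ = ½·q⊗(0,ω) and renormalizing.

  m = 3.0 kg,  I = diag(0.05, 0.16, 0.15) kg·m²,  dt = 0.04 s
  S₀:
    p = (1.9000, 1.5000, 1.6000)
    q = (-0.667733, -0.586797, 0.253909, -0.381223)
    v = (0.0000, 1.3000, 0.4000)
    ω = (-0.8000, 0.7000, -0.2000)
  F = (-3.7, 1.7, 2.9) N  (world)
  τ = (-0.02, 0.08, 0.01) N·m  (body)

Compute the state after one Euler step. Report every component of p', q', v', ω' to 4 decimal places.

p' = (1.9000, 1.5520, 1.6160)
q' = (-0.6820, -0.5717, 0.2483, -0.3826)
v' = (-0.0493, 1.3227, 0.4387)
ω' = (-0.8171, 0.7240, -0.1809)

a = (-1.2333, 0.5667, 0.9667)
new position p' = (1.9000, 1.5520, 1.6160)
v' = v + a·dt = (-0.0493, 1.3227, 0.4387)
α = I⁻¹(τ − ω×Iω) = (-0.4280, 0.6000, 0.4773)
new body rate ω' = (-0.8171, 0.7240, -0.1809)
Hamilton product q⊗(0,ω) = (-0.7234185, 0.7502607, -0.2797941, -0.0740841)
q' = normalize(q + ½dt·q⊗(0,ω)) = (-0.6820, -0.5717, 0.2483, -0.3826)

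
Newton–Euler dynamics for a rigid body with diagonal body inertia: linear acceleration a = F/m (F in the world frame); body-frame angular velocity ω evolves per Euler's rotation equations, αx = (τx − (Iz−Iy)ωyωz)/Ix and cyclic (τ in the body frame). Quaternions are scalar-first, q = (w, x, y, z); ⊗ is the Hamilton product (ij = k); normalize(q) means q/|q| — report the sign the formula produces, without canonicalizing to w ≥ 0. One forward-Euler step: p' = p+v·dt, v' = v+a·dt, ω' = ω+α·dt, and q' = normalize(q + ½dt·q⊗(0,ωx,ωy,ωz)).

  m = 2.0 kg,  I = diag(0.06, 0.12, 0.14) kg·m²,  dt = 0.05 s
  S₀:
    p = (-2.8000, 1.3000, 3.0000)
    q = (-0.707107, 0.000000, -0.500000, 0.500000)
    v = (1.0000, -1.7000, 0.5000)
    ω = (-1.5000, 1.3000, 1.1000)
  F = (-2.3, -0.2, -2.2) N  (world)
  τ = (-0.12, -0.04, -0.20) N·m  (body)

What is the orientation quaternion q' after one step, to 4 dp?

q' = (-0.7035, -0.0035, -0.5409, 0.4611)

2q̇ = q⊗(0,ω) = (0.1000000, -0.1393395, -1.6692391, -1.5278177)
q' = normalize(q + ½dt·q⊗(0,ω)) = (-0.7035, -0.0035, -0.5409, 0.4611)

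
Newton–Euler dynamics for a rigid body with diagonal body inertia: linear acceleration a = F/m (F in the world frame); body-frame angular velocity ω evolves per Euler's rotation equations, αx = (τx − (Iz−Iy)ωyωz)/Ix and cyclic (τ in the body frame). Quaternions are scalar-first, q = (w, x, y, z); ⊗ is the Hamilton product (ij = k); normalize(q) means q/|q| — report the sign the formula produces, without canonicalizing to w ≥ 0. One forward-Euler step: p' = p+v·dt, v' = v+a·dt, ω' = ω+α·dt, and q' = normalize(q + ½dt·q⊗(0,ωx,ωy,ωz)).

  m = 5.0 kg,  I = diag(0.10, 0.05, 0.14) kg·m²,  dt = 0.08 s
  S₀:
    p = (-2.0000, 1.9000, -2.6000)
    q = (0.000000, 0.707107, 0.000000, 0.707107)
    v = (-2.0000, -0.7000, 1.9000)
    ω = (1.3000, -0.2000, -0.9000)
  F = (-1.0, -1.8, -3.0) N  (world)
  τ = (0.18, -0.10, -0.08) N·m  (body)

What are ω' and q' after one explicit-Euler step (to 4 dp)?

ω' = (1.4310, -0.4349, -0.9531)
q' = (-0.0113, 0.7113, 0.0621, 0.7000)

gyro term ω×Iω = (0.0162, 0.0468, 0.0130)
angular accel α = (1.6380, -2.9360, -0.6643)
ω + α·dt = (1.4310, -0.4349, -0.9531)
2q̇ = q⊗(0,ω) = (-0.2828428, 0.1414214, 1.5556354, -0.1414214)
q' = normalize(q + ½dt·q⊗(0,ω)) = (-0.0113, 0.7113, 0.0621, 0.7000)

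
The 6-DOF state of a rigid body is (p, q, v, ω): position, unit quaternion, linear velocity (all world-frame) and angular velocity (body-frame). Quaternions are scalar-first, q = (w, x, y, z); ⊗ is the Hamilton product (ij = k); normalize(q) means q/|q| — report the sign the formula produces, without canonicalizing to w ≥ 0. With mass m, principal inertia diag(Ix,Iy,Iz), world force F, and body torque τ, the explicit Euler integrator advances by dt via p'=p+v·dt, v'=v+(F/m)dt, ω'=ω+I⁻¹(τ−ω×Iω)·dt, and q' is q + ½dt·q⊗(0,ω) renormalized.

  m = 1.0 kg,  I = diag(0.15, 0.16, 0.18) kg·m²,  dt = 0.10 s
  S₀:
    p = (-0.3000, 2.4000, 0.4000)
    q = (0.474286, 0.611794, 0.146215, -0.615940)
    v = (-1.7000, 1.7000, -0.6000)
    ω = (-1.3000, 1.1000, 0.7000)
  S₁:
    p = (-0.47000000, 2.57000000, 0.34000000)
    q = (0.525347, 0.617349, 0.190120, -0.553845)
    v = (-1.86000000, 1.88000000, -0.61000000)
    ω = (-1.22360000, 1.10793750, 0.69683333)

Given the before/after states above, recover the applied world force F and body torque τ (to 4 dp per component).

v₁ − v₀ = (-0.16000000, 0.18000000, -0.01000000)
F = m·Δv/dt = (-1.6000, 1.8000, -0.1000)
Δω = ω₁−ω₀ = (0.07640000, 0.00793750, -0.00316667)
precession coupling = (0.0154, 0.0273, -0.0143)
τ = I·(Δω/dt) + ω₀×(Iω₀) = (0.1300, 0.0400, -0.0200)

F = (-1.6000, 1.8000, -0.1000)
τ = (0.1300, 0.0400, -0.0200)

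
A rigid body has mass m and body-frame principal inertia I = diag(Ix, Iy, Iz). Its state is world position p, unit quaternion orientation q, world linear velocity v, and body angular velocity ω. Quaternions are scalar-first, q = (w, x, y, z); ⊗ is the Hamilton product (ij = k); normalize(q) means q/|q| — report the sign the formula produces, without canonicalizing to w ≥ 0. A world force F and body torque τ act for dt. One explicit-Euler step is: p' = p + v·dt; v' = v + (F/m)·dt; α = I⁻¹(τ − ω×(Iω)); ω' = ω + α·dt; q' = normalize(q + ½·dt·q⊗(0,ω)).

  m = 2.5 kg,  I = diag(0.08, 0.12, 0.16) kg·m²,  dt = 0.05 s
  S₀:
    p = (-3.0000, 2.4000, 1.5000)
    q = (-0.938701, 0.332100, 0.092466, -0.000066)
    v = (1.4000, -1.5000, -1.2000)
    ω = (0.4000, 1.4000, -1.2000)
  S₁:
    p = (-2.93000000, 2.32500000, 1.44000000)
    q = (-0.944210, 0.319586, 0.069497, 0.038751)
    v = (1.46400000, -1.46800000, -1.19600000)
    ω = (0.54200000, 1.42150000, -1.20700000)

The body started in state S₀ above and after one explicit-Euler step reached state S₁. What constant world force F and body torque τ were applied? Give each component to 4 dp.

velocity change Δv = (0.06400000, 0.03200000, 0.00400000)
F = m·Δv/dt = (3.2000, 1.6000, 0.2000)
rate change Δω = (0.14200000, 0.02150000, -0.00700000)
ω₀×(Iω₀) = (-0.0672, 0.0384, 0.0224)
I·α + gyro = (0.1600, 0.0900, 0.0000)

F = (3.2000, 1.6000, 0.2000)
τ = (0.1600, 0.0900, 0.0000)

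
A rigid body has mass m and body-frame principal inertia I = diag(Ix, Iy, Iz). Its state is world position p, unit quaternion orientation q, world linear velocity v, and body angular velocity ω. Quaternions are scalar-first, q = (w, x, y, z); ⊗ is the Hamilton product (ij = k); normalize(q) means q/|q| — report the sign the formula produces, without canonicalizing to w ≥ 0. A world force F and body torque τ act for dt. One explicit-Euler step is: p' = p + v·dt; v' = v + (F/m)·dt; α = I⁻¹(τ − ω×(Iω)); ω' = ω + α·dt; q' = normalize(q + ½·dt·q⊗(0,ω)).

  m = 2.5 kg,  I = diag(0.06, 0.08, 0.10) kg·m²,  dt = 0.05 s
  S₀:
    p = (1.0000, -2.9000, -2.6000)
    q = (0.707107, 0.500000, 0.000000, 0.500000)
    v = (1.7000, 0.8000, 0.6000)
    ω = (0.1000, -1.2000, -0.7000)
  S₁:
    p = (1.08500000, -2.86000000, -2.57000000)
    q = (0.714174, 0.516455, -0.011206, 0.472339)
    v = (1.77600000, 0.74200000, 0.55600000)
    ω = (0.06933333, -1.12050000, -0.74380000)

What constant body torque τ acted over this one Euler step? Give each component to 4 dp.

ω₁ − ω₀ = (-0.03066667, 0.07950000, -0.04380000)
precession coupling = (0.0168, 0.0028, -0.0024)
I·α + gyro = (-0.0200, 0.1300, -0.0900)

τ = (-0.0200, 0.1300, -0.0900)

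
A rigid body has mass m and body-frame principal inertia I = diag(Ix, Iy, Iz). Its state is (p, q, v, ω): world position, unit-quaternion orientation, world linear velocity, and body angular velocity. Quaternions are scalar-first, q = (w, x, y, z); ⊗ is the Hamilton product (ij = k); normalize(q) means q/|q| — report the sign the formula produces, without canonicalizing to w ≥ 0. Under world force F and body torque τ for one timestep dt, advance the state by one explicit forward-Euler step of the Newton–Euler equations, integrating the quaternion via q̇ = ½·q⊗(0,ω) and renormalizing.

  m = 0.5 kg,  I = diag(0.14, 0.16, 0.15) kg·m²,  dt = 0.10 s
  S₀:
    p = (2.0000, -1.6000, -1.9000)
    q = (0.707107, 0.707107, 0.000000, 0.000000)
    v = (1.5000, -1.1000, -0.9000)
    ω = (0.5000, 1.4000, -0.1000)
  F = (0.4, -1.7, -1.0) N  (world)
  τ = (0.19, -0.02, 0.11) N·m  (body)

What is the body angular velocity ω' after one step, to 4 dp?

angular accel α = (1.3471, -0.1281, 0.6400)
ω + α·dt = (0.6347, 1.3872, -0.0360)

ω' = (0.6347, 1.3872, -0.0360)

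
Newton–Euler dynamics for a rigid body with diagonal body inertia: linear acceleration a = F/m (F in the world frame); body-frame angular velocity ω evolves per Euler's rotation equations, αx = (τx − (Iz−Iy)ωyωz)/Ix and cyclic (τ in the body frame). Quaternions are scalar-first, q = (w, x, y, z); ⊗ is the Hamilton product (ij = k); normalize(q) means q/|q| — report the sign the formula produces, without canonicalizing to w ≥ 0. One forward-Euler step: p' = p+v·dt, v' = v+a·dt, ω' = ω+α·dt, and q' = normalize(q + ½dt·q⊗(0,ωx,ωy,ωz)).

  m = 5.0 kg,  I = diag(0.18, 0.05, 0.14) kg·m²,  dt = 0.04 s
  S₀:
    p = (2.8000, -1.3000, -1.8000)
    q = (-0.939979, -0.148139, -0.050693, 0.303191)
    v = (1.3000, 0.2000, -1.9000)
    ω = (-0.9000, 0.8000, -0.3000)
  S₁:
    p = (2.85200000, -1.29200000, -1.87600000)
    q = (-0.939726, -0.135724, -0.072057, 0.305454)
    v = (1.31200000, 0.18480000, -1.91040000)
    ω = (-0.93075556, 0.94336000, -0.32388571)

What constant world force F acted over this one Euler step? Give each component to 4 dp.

velocity change Δv = (0.01200000, -0.01520000, -0.01040000)
applied force F = (1.5000, -1.9000, -1.3000)

F = (1.5000, -1.9000, -1.3000)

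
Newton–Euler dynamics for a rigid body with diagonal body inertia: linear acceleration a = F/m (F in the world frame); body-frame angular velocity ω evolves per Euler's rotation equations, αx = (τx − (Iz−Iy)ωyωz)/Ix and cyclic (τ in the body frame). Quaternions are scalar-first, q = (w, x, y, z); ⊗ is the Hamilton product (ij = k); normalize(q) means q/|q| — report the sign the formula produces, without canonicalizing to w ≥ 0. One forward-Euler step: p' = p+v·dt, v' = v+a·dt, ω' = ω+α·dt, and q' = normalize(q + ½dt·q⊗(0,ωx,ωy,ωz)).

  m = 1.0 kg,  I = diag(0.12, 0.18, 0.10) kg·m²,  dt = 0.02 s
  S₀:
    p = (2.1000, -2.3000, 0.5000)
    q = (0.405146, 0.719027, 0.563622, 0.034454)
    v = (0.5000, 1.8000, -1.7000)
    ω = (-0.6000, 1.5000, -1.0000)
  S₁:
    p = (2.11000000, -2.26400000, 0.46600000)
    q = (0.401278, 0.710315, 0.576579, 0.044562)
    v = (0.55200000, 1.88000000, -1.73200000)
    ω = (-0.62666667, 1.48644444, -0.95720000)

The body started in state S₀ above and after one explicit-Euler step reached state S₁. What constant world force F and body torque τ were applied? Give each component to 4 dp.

ω₁ − ω₀ = (-0.02666667, -0.01355556, 0.04280000)
ω₀×(Iω₀) = (0.1200, 0.0120, -0.0540)
applied torque τ = (-0.0400, -0.1100, 0.1600)
v₁ − v₀ = (0.05200000, 0.08000000, -0.03200000)
m·(v₁−v₀)/dt = (2.6000, 4.0000, -1.6000)

F = (2.6000, 4.0000, -1.6000)
τ = (-0.0400, -0.1100, 0.1600)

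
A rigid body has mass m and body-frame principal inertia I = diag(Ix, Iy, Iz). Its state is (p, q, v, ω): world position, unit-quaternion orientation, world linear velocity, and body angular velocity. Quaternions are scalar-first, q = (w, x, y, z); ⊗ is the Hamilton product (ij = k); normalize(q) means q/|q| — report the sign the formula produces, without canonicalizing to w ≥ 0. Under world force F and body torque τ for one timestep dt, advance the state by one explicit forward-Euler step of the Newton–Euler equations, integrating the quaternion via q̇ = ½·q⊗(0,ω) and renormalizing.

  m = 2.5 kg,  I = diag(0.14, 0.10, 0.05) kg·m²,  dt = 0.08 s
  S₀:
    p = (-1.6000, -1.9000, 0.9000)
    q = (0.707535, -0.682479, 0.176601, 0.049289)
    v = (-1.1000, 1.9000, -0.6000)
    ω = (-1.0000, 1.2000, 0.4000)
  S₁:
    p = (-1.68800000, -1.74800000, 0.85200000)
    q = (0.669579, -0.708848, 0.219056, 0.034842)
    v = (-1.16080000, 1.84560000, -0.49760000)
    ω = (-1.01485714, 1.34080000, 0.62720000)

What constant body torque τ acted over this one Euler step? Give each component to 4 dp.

τ = (-0.0500, 0.1400, 0.1900)

rate change Δω = (-0.01485714, 0.14080000, 0.22720000)
I·α + gyro = (-0.0500, 0.1400, 0.1900)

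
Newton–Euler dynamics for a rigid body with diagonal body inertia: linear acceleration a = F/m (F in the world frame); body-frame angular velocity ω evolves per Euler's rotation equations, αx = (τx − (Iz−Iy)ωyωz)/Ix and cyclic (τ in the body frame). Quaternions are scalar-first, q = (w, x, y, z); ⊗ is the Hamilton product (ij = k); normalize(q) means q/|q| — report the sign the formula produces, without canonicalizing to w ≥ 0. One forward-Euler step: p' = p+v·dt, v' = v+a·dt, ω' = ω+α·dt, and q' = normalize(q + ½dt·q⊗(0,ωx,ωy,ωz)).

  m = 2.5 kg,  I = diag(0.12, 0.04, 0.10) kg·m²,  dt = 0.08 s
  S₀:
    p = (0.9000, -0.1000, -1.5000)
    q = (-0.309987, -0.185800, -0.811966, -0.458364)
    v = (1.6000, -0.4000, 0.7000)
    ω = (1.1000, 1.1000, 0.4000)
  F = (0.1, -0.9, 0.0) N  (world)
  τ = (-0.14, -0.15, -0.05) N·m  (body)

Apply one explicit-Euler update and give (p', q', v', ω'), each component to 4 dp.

p' = (1.0280, -0.1320, -1.4440)
q' = (-0.2582, -0.1919, -0.8411, -0.4349)
v' = (1.6032, -0.4288, 0.7000)
ω' = (0.9891, 0.7824, 0.4374)

new position p' = (1.0280, -0.1320, -1.4440)
v' = v + a·dt = (1.6032, -0.4288, 0.7000)
precession coupling ω×(Iω) = (0.0264, 0.0088, -0.0968)
α = I⁻¹(τ − ω×Iω) = (-1.3867, -3.9700, 0.4680)
ω + α·dt = (0.9891, 0.7824, 0.4374)
2q̇ = q⊗(0,ω) = (1.2808882, -0.1615717, -0.7708661, 0.5647878)
q + ½dt·q⊗(0,ω), renormalized = (-0.2582, -0.1919, -0.8411, -0.4349)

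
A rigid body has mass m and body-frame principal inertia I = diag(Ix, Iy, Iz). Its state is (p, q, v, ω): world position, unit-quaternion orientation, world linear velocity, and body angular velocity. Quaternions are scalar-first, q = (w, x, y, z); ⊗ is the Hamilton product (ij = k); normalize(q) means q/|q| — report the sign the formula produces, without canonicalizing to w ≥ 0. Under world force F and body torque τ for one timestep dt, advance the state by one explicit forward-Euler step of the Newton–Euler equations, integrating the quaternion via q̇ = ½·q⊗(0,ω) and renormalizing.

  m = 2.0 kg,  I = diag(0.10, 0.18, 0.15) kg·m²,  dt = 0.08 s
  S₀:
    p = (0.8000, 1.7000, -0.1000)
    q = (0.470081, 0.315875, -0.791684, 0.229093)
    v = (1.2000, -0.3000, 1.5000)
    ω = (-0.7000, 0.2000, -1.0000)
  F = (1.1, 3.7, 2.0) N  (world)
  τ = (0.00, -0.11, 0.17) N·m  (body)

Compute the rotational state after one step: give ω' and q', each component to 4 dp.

precession coupling ω×(Iω) = (0.0060, -0.0350, -0.0112)
(τ − ω×Iω)/I = (-0.0600, -0.4167, 1.2080)
ω' = ω + α·dt = (-0.7048, 0.1667, -0.9034)
Hamilton product q⊗(0,ω) = (0.6085423, 0.4168087, 0.2495261, -0.9610848)
q' = normalize(q + ½dt·q⊗(0,ω)) = (0.4938, 0.3321, -0.7807, 0.1904)

ω' = (-0.7048, 0.1667, -0.9034)
q' = (0.4938, 0.3321, -0.7807, 0.1904)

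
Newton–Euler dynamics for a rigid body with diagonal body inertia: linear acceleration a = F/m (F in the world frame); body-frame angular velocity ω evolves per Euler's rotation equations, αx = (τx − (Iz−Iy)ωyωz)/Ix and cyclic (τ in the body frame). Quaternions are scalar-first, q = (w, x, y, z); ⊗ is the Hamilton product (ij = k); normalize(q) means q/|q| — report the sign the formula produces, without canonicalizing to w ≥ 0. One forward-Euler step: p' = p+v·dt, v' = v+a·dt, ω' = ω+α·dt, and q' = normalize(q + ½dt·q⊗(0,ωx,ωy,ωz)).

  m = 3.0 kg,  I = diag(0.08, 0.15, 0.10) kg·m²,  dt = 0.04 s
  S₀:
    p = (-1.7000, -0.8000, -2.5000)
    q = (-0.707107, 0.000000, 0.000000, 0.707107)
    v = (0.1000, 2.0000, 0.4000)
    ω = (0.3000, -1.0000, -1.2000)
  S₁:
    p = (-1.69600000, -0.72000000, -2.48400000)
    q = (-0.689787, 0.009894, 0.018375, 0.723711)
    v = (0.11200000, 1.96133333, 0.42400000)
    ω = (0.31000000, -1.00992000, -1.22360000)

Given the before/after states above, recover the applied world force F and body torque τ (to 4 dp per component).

velocity change Δv = (0.01200000, -0.03866667, 0.02400000)
m·(v₁−v₀)/dt = (0.9000, -2.9000, 1.8000)
rate change Δω = (0.01000000, -0.00992000, -0.02360000)
applied torque τ = (-0.0400, -0.0300, -0.0800)

F = (0.9000, -2.9000, 1.8000)
τ = (-0.0400, -0.0300, -0.0800)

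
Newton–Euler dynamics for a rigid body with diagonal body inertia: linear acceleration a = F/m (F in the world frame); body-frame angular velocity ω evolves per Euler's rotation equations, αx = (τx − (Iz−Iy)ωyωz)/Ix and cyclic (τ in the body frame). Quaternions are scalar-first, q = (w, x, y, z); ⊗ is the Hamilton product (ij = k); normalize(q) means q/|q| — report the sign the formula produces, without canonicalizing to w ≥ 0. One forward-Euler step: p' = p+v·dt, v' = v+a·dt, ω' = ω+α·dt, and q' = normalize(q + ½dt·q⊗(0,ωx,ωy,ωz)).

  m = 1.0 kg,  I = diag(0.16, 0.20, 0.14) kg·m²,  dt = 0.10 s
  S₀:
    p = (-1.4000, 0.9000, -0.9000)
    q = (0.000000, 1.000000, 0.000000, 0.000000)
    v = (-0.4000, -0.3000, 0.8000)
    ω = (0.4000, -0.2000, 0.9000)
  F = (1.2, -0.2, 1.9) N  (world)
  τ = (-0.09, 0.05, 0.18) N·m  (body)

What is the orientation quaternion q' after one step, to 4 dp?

q' = (-0.0200, 0.9987, -0.0449, -0.0100)

2q̇ = q⊗(0,ω) = (-0.4000000, 0.0000000, -0.9000000, -0.2000000)
updated quaternion q' = (-0.0200, 0.9987, -0.0449, -0.0100)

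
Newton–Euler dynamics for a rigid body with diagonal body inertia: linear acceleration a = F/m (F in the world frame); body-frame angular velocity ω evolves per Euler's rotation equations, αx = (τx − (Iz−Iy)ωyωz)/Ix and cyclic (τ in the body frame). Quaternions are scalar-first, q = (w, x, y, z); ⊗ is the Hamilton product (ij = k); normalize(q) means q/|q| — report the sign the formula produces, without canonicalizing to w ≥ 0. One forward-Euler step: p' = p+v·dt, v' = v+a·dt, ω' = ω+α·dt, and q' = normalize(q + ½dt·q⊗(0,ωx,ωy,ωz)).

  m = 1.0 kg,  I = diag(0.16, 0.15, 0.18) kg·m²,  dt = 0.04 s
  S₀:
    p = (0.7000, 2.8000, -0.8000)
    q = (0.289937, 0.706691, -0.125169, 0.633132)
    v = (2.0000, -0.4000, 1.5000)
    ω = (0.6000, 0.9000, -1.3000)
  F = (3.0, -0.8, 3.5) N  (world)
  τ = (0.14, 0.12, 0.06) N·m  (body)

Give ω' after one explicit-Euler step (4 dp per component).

ω' = (0.6438, 0.9278, -1.2855)

gyro term ω×Iω = (-0.0351, 0.0156, -0.0054)
angular accel α = (1.0944, 0.6960, 0.3633)
new body rate ω' = (0.6438, 0.9278, -1.2855)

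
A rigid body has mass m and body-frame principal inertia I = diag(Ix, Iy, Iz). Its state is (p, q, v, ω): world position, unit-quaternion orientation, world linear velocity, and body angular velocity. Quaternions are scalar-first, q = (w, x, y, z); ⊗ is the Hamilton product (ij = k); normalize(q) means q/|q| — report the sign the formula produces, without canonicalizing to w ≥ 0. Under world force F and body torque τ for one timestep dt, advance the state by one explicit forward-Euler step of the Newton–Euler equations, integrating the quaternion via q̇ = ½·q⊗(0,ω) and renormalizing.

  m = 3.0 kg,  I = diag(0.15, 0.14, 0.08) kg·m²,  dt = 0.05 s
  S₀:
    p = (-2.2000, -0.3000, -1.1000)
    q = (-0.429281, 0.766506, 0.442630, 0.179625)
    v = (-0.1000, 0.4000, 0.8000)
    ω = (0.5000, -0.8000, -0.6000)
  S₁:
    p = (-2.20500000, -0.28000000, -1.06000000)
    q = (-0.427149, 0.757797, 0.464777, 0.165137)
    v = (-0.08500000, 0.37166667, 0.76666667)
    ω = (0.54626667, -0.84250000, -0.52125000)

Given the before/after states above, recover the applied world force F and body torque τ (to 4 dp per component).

ω₁ − ω₀ = (0.04626667, -0.04250000, 0.07875000)
I·α + gyro = (0.1100, -0.1400, 0.1300)
v₁ − v₀ = (0.01500000, -0.02833333, -0.03333333)
m·(v₁−v₀)/dt = (0.9000, -1.7000, -2.0000)

F = (0.9000, -1.7000, -2.0000)
τ = (0.1100, -0.1400, 0.1300)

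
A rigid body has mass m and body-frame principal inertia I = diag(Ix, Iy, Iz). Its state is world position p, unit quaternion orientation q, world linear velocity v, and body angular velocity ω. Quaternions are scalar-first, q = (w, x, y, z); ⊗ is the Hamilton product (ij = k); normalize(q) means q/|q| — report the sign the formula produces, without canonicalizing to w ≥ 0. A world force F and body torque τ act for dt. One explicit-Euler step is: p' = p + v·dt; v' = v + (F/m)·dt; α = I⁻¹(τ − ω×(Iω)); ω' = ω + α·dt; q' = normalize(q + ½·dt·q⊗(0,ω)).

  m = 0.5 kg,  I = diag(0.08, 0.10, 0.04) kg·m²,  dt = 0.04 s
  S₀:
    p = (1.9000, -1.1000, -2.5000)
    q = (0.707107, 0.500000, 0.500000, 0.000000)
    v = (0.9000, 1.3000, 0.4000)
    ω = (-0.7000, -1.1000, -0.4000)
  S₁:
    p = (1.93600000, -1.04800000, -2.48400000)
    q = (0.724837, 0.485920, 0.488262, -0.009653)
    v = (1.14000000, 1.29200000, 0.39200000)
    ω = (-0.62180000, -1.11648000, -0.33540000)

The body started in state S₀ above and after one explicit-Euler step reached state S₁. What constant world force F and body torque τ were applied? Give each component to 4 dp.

Δω = ω₁−ω₀ = (0.07820000, -0.01648000, 0.06460000)
precession coupling = (-0.0264, 0.0112, 0.0154)
I·α + gyro = (0.1300, -0.0300, 0.0800)
Δv = v₁−v₀ = (0.24000000, -0.00800000, -0.00800000)
applied force F = (3.0000, -0.1000, -0.1000)

F = (3.0000, -0.1000, -0.1000)
τ = (0.1300, -0.0300, 0.0800)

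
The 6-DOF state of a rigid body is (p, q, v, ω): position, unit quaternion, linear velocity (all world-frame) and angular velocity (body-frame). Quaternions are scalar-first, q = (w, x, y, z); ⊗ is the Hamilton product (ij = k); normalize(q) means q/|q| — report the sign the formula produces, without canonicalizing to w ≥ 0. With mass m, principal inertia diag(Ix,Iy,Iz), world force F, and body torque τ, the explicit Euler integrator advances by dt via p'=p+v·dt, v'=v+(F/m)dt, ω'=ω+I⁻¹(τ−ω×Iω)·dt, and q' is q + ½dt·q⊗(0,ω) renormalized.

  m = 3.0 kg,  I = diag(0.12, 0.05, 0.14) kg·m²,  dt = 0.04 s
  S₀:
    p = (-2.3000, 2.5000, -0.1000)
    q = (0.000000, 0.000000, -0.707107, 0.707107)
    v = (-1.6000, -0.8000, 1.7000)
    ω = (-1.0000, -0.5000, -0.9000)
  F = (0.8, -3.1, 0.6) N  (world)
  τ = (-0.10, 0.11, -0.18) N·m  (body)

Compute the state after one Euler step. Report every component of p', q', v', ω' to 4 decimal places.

ω×(Iω) gyroscopic = (0.0405, -0.0180, -0.0350)
(τ − ω×Iω)/I = (-1.1708, 2.5600, -1.0357)
ω' = ω + α·dt = (-1.0468, -0.3976, -0.9414)
2q̇ = q⊗(0,ω) = (0.2828428, 0.9899498, -0.7071070, -0.7071070)
updated quaternion q' = (0.0057, 0.0198, -0.7210, 0.6927)
a = F/m = (0.2667, -1.0333, 0.2000)
p' = p + v·dt = (-2.3640, 2.4680, -0.0320)
v + (F/m)dt = (-1.5893, -0.8413, 1.7080)

p' = (-2.3640, 2.4680, -0.0320)
q' = (0.0057, 0.0198, -0.7210, 0.6927)
v' = (-1.5893, -0.8413, 1.7080)
ω' = (-1.0468, -0.3976, -0.9414)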